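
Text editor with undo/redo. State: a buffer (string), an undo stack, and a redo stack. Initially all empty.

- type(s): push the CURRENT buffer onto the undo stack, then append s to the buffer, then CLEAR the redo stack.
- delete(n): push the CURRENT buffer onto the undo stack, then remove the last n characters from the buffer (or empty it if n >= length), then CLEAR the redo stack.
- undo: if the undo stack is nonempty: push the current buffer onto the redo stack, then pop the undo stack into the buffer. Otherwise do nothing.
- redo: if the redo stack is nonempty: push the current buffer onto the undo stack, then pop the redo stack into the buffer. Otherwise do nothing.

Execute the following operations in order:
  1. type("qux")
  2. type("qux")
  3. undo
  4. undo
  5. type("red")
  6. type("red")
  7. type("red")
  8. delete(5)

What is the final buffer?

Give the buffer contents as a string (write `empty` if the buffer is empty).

Answer: redr

Derivation:
After op 1 (type): buf='qux' undo_depth=1 redo_depth=0
After op 2 (type): buf='quxqux' undo_depth=2 redo_depth=0
After op 3 (undo): buf='qux' undo_depth=1 redo_depth=1
After op 4 (undo): buf='(empty)' undo_depth=0 redo_depth=2
After op 5 (type): buf='red' undo_depth=1 redo_depth=0
After op 6 (type): buf='redred' undo_depth=2 redo_depth=0
After op 7 (type): buf='redredred' undo_depth=3 redo_depth=0
After op 8 (delete): buf='redr' undo_depth=4 redo_depth=0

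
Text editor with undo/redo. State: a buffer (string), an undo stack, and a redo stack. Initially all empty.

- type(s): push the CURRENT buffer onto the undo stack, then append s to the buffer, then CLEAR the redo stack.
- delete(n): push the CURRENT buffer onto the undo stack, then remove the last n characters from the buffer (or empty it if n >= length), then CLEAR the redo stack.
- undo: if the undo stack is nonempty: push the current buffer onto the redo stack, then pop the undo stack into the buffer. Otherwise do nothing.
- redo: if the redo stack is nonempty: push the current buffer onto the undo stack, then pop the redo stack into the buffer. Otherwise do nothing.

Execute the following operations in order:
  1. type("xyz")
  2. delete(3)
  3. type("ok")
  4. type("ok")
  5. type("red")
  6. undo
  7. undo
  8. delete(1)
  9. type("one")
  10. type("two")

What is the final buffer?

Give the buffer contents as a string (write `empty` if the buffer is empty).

After op 1 (type): buf='xyz' undo_depth=1 redo_depth=0
After op 2 (delete): buf='(empty)' undo_depth=2 redo_depth=0
After op 3 (type): buf='ok' undo_depth=3 redo_depth=0
After op 4 (type): buf='okok' undo_depth=4 redo_depth=0
After op 5 (type): buf='okokred' undo_depth=5 redo_depth=0
After op 6 (undo): buf='okok' undo_depth=4 redo_depth=1
After op 7 (undo): buf='ok' undo_depth=3 redo_depth=2
After op 8 (delete): buf='o' undo_depth=4 redo_depth=0
After op 9 (type): buf='oone' undo_depth=5 redo_depth=0
After op 10 (type): buf='oonetwo' undo_depth=6 redo_depth=0

Answer: oonetwo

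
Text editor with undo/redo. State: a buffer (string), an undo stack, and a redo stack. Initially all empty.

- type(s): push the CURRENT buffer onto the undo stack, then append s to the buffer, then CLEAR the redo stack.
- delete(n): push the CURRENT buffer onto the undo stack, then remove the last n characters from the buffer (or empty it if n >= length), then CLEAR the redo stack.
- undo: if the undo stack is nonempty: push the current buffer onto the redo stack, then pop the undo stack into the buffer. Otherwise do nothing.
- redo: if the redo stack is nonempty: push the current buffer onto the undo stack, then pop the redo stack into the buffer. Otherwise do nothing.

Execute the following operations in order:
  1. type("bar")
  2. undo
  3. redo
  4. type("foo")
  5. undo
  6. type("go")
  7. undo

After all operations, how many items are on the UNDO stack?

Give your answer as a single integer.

After op 1 (type): buf='bar' undo_depth=1 redo_depth=0
After op 2 (undo): buf='(empty)' undo_depth=0 redo_depth=1
After op 3 (redo): buf='bar' undo_depth=1 redo_depth=0
After op 4 (type): buf='barfoo' undo_depth=2 redo_depth=0
After op 5 (undo): buf='bar' undo_depth=1 redo_depth=1
After op 6 (type): buf='bargo' undo_depth=2 redo_depth=0
After op 7 (undo): buf='bar' undo_depth=1 redo_depth=1

Answer: 1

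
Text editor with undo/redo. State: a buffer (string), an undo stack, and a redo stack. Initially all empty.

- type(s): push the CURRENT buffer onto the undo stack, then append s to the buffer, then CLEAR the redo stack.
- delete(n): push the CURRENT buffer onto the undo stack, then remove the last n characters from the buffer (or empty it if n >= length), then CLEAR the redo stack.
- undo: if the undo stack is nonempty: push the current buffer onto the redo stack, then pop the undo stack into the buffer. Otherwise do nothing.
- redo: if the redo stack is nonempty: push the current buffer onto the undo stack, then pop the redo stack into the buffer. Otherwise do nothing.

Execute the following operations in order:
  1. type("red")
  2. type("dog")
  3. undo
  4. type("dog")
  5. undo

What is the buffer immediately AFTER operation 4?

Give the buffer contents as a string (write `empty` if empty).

Answer: reddog

Derivation:
After op 1 (type): buf='red' undo_depth=1 redo_depth=0
After op 2 (type): buf='reddog' undo_depth=2 redo_depth=0
After op 3 (undo): buf='red' undo_depth=1 redo_depth=1
After op 4 (type): buf='reddog' undo_depth=2 redo_depth=0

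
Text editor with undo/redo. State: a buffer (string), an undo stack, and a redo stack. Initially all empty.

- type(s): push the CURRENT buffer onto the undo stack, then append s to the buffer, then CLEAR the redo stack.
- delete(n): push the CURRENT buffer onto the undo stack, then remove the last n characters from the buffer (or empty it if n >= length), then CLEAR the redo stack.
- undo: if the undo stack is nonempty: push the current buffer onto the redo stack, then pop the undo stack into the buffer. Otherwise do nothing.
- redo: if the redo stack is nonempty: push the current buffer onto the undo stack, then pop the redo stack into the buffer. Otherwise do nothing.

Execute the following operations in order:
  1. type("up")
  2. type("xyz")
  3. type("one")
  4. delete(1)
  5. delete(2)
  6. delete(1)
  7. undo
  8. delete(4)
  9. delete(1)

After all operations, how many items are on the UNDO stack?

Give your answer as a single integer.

Answer: 7

Derivation:
After op 1 (type): buf='up' undo_depth=1 redo_depth=0
After op 2 (type): buf='upxyz' undo_depth=2 redo_depth=0
After op 3 (type): buf='upxyzone' undo_depth=3 redo_depth=0
After op 4 (delete): buf='upxyzon' undo_depth=4 redo_depth=0
After op 5 (delete): buf='upxyz' undo_depth=5 redo_depth=0
After op 6 (delete): buf='upxy' undo_depth=6 redo_depth=0
After op 7 (undo): buf='upxyz' undo_depth=5 redo_depth=1
After op 8 (delete): buf='u' undo_depth=6 redo_depth=0
After op 9 (delete): buf='(empty)' undo_depth=7 redo_depth=0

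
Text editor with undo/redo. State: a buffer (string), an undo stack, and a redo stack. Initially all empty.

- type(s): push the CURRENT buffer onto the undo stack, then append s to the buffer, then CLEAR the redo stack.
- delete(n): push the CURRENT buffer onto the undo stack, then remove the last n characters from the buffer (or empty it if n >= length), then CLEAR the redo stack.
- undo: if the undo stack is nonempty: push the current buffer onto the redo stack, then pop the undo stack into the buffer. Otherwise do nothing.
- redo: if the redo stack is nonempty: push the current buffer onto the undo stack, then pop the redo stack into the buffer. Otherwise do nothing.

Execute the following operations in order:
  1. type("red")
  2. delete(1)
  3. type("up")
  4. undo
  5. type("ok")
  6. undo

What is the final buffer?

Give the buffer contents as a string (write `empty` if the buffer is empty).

Answer: re

Derivation:
After op 1 (type): buf='red' undo_depth=1 redo_depth=0
After op 2 (delete): buf='re' undo_depth=2 redo_depth=0
After op 3 (type): buf='reup' undo_depth=3 redo_depth=0
After op 4 (undo): buf='re' undo_depth=2 redo_depth=1
After op 5 (type): buf='reok' undo_depth=3 redo_depth=0
After op 6 (undo): buf='re' undo_depth=2 redo_depth=1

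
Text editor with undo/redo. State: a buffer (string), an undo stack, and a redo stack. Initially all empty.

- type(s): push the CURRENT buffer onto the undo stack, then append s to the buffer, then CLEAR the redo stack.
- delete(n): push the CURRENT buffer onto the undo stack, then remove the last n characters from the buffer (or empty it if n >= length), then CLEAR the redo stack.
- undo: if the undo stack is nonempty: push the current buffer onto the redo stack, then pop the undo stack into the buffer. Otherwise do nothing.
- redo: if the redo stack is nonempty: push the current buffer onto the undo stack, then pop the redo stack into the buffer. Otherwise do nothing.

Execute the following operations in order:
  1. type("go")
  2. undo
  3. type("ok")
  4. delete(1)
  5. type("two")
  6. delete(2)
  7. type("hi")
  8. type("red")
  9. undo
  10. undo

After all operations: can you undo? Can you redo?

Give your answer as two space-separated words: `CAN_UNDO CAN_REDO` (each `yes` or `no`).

After op 1 (type): buf='go' undo_depth=1 redo_depth=0
After op 2 (undo): buf='(empty)' undo_depth=0 redo_depth=1
After op 3 (type): buf='ok' undo_depth=1 redo_depth=0
After op 4 (delete): buf='o' undo_depth=2 redo_depth=0
After op 5 (type): buf='otwo' undo_depth=3 redo_depth=0
After op 6 (delete): buf='ot' undo_depth=4 redo_depth=0
After op 7 (type): buf='othi' undo_depth=5 redo_depth=0
After op 8 (type): buf='othired' undo_depth=6 redo_depth=0
After op 9 (undo): buf='othi' undo_depth=5 redo_depth=1
After op 10 (undo): buf='ot' undo_depth=4 redo_depth=2

Answer: yes yes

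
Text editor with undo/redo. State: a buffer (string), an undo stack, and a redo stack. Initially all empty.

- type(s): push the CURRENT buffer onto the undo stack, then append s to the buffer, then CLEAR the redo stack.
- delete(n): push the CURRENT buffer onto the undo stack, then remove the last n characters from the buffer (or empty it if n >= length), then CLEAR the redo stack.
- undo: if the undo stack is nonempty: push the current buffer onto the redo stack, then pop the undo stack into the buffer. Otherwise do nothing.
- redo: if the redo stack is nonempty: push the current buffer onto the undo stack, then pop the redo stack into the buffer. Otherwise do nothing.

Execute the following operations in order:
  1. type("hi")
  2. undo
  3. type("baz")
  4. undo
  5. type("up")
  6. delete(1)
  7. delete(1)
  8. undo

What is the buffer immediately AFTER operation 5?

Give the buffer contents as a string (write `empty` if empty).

Answer: up

Derivation:
After op 1 (type): buf='hi' undo_depth=1 redo_depth=0
After op 2 (undo): buf='(empty)' undo_depth=0 redo_depth=1
After op 3 (type): buf='baz' undo_depth=1 redo_depth=0
After op 4 (undo): buf='(empty)' undo_depth=0 redo_depth=1
After op 5 (type): buf='up' undo_depth=1 redo_depth=0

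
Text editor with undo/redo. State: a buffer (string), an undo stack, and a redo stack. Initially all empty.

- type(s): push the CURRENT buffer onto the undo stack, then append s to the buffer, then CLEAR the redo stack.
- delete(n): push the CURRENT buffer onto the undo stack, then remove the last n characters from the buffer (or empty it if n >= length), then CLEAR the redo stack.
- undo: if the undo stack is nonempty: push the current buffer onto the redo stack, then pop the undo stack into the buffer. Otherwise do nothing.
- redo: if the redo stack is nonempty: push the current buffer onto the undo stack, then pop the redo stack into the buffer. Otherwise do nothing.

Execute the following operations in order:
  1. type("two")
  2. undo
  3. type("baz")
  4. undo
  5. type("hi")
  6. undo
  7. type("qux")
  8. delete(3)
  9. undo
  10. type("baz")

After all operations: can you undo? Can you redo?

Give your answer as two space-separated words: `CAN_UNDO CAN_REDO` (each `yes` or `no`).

Answer: yes no

Derivation:
After op 1 (type): buf='two' undo_depth=1 redo_depth=0
After op 2 (undo): buf='(empty)' undo_depth=0 redo_depth=1
After op 3 (type): buf='baz' undo_depth=1 redo_depth=0
After op 4 (undo): buf='(empty)' undo_depth=0 redo_depth=1
After op 5 (type): buf='hi' undo_depth=1 redo_depth=0
After op 6 (undo): buf='(empty)' undo_depth=0 redo_depth=1
After op 7 (type): buf='qux' undo_depth=1 redo_depth=0
After op 8 (delete): buf='(empty)' undo_depth=2 redo_depth=0
After op 9 (undo): buf='qux' undo_depth=1 redo_depth=1
After op 10 (type): buf='quxbaz' undo_depth=2 redo_depth=0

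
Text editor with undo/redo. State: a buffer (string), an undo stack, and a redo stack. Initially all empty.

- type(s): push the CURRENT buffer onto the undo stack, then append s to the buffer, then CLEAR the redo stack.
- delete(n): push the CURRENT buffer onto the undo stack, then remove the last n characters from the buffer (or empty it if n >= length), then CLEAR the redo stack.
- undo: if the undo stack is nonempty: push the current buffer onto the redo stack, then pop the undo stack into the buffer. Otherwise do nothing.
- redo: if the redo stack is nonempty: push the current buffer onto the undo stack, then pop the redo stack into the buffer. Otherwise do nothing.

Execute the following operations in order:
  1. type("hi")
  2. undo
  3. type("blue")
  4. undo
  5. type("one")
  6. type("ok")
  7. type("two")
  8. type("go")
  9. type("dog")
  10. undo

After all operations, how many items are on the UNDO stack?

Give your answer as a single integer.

After op 1 (type): buf='hi' undo_depth=1 redo_depth=0
After op 2 (undo): buf='(empty)' undo_depth=0 redo_depth=1
After op 3 (type): buf='blue' undo_depth=1 redo_depth=0
After op 4 (undo): buf='(empty)' undo_depth=0 redo_depth=1
After op 5 (type): buf='one' undo_depth=1 redo_depth=0
After op 6 (type): buf='oneok' undo_depth=2 redo_depth=0
After op 7 (type): buf='oneoktwo' undo_depth=3 redo_depth=0
After op 8 (type): buf='oneoktwogo' undo_depth=4 redo_depth=0
After op 9 (type): buf='oneoktwogodog' undo_depth=5 redo_depth=0
After op 10 (undo): buf='oneoktwogo' undo_depth=4 redo_depth=1

Answer: 4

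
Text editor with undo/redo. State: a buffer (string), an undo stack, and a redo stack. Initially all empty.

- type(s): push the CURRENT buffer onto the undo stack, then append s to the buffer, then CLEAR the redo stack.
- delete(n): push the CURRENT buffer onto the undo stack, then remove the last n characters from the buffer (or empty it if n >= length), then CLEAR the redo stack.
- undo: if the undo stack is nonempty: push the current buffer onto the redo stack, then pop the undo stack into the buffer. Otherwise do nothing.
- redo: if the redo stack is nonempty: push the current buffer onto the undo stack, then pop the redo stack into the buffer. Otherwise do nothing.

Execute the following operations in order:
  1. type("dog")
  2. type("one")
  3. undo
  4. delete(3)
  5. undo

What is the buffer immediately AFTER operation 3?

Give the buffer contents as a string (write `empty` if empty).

After op 1 (type): buf='dog' undo_depth=1 redo_depth=0
After op 2 (type): buf='dogone' undo_depth=2 redo_depth=0
After op 3 (undo): buf='dog' undo_depth=1 redo_depth=1

Answer: dog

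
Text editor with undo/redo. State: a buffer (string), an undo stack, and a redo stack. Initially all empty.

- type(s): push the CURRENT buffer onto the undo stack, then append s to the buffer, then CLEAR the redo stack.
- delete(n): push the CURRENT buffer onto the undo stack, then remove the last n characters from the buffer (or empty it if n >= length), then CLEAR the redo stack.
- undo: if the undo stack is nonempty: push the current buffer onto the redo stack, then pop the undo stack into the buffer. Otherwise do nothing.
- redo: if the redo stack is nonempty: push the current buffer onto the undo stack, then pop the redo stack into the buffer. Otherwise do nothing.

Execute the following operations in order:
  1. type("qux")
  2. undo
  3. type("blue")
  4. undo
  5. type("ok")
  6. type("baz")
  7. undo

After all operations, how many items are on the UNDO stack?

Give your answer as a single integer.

Answer: 1

Derivation:
After op 1 (type): buf='qux' undo_depth=1 redo_depth=0
After op 2 (undo): buf='(empty)' undo_depth=0 redo_depth=1
After op 3 (type): buf='blue' undo_depth=1 redo_depth=0
After op 4 (undo): buf='(empty)' undo_depth=0 redo_depth=1
After op 5 (type): buf='ok' undo_depth=1 redo_depth=0
After op 6 (type): buf='okbaz' undo_depth=2 redo_depth=0
After op 7 (undo): buf='ok' undo_depth=1 redo_depth=1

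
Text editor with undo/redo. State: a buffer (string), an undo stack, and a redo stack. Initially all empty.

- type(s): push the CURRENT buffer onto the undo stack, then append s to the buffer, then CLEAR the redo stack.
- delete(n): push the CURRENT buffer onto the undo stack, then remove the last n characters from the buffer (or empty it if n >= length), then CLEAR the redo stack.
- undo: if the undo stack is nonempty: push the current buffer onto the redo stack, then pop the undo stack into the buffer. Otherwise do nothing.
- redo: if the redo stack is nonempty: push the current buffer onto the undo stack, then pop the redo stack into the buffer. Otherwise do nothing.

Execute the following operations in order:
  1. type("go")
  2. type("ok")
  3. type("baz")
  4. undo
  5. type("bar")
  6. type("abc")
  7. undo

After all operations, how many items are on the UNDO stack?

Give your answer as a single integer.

After op 1 (type): buf='go' undo_depth=1 redo_depth=0
After op 2 (type): buf='gook' undo_depth=2 redo_depth=0
After op 3 (type): buf='gookbaz' undo_depth=3 redo_depth=0
After op 4 (undo): buf='gook' undo_depth=2 redo_depth=1
After op 5 (type): buf='gookbar' undo_depth=3 redo_depth=0
After op 6 (type): buf='gookbarabc' undo_depth=4 redo_depth=0
After op 7 (undo): buf='gookbar' undo_depth=3 redo_depth=1

Answer: 3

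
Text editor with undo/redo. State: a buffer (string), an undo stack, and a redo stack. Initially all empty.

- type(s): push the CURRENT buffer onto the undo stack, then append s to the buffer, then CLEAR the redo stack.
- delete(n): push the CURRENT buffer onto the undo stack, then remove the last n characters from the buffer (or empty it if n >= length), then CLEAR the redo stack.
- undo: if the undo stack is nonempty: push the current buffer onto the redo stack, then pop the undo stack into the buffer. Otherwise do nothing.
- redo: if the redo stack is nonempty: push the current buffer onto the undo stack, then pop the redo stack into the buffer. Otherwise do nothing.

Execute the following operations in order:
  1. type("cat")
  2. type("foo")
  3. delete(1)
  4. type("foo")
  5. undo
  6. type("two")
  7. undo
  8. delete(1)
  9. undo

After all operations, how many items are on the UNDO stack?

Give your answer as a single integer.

After op 1 (type): buf='cat' undo_depth=1 redo_depth=0
After op 2 (type): buf='catfoo' undo_depth=2 redo_depth=0
After op 3 (delete): buf='catfo' undo_depth=3 redo_depth=0
After op 4 (type): buf='catfofoo' undo_depth=4 redo_depth=0
After op 5 (undo): buf='catfo' undo_depth=3 redo_depth=1
After op 6 (type): buf='catfotwo' undo_depth=4 redo_depth=0
After op 7 (undo): buf='catfo' undo_depth=3 redo_depth=1
After op 8 (delete): buf='catf' undo_depth=4 redo_depth=0
After op 9 (undo): buf='catfo' undo_depth=3 redo_depth=1

Answer: 3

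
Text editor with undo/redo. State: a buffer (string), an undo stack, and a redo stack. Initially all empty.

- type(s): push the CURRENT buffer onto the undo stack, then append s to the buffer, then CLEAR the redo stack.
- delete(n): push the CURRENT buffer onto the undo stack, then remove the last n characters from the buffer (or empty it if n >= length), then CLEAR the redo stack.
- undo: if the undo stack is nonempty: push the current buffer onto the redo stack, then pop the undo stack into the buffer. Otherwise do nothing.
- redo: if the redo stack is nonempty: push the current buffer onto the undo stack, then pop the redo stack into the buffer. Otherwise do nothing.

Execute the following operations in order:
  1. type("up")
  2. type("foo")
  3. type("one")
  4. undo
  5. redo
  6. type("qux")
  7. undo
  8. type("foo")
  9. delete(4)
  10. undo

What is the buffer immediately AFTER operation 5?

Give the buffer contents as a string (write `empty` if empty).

After op 1 (type): buf='up' undo_depth=1 redo_depth=0
After op 2 (type): buf='upfoo' undo_depth=2 redo_depth=0
After op 3 (type): buf='upfooone' undo_depth=3 redo_depth=0
After op 4 (undo): buf='upfoo' undo_depth=2 redo_depth=1
After op 5 (redo): buf='upfooone' undo_depth=3 redo_depth=0

Answer: upfooone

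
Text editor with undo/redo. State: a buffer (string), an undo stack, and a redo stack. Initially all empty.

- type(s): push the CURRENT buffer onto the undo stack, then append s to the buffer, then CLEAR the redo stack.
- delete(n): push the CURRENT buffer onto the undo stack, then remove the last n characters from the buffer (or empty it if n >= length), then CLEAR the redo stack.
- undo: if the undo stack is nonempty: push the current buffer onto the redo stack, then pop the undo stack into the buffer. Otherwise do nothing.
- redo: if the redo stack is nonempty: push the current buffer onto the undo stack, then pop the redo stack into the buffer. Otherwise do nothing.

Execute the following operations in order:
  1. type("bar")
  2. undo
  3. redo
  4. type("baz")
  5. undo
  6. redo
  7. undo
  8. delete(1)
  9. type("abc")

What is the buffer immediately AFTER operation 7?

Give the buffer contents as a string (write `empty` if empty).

Answer: bar

Derivation:
After op 1 (type): buf='bar' undo_depth=1 redo_depth=0
After op 2 (undo): buf='(empty)' undo_depth=0 redo_depth=1
After op 3 (redo): buf='bar' undo_depth=1 redo_depth=0
After op 4 (type): buf='barbaz' undo_depth=2 redo_depth=0
After op 5 (undo): buf='bar' undo_depth=1 redo_depth=1
After op 6 (redo): buf='barbaz' undo_depth=2 redo_depth=0
After op 7 (undo): buf='bar' undo_depth=1 redo_depth=1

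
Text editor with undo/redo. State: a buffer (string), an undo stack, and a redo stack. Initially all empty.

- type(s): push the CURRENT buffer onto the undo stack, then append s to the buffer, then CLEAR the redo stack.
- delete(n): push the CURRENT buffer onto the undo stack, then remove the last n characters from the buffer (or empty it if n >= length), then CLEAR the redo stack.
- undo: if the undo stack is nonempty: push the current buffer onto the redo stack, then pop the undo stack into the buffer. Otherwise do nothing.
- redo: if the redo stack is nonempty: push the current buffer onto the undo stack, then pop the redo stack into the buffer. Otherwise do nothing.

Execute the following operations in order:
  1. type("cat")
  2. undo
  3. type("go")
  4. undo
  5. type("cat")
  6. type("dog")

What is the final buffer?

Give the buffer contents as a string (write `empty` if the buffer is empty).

After op 1 (type): buf='cat' undo_depth=1 redo_depth=0
After op 2 (undo): buf='(empty)' undo_depth=0 redo_depth=1
After op 3 (type): buf='go' undo_depth=1 redo_depth=0
After op 4 (undo): buf='(empty)' undo_depth=0 redo_depth=1
After op 5 (type): buf='cat' undo_depth=1 redo_depth=0
After op 6 (type): buf='catdog' undo_depth=2 redo_depth=0

Answer: catdog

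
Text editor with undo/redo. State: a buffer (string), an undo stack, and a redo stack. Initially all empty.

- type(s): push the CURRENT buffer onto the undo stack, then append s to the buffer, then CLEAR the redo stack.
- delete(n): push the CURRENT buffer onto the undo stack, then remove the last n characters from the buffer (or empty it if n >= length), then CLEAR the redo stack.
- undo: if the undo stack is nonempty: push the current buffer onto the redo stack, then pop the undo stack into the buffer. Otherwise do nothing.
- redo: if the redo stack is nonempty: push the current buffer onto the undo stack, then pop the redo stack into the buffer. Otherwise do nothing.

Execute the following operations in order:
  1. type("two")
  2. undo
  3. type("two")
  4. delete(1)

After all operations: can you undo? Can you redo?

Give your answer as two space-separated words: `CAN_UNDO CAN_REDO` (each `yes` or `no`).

After op 1 (type): buf='two' undo_depth=1 redo_depth=0
After op 2 (undo): buf='(empty)' undo_depth=0 redo_depth=1
After op 3 (type): buf='two' undo_depth=1 redo_depth=0
After op 4 (delete): buf='tw' undo_depth=2 redo_depth=0

Answer: yes no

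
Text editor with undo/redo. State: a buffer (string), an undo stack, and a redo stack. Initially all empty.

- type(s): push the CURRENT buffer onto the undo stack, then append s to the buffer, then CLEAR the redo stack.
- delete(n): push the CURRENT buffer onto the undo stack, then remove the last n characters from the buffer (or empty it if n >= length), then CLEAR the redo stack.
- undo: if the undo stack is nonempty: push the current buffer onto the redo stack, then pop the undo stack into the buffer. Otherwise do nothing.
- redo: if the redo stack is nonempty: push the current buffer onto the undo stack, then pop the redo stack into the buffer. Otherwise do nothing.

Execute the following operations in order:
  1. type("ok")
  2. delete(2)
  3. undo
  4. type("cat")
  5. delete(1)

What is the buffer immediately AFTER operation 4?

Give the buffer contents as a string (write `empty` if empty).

Answer: okcat

Derivation:
After op 1 (type): buf='ok' undo_depth=1 redo_depth=0
After op 2 (delete): buf='(empty)' undo_depth=2 redo_depth=0
After op 3 (undo): buf='ok' undo_depth=1 redo_depth=1
After op 4 (type): buf='okcat' undo_depth=2 redo_depth=0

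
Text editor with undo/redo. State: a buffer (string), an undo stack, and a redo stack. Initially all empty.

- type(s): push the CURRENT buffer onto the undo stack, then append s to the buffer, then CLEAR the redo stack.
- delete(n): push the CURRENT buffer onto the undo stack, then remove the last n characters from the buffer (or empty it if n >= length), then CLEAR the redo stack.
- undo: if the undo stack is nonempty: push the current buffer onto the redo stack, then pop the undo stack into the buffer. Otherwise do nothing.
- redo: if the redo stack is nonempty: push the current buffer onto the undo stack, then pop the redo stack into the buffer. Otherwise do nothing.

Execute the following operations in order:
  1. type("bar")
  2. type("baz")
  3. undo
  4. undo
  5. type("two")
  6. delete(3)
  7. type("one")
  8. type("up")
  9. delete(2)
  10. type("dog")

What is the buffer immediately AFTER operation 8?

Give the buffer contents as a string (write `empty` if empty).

After op 1 (type): buf='bar' undo_depth=1 redo_depth=0
After op 2 (type): buf='barbaz' undo_depth=2 redo_depth=0
After op 3 (undo): buf='bar' undo_depth=1 redo_depth=1
After op 4 (undo): buf='(empty)' undo_depth=0 redo_depth=2
After op 5 (type): buf='two' undo_depth=1 redo_depth=0
After op 6 (delete): buf='(empty)' undo_depth=2 redo_depth=0
After op 7 (type): buf='one' undo_depth=3 redo_depth=0
After op 8 (type): buf='oneup' undo_depth=4 redo_depth=0

Answer: oneup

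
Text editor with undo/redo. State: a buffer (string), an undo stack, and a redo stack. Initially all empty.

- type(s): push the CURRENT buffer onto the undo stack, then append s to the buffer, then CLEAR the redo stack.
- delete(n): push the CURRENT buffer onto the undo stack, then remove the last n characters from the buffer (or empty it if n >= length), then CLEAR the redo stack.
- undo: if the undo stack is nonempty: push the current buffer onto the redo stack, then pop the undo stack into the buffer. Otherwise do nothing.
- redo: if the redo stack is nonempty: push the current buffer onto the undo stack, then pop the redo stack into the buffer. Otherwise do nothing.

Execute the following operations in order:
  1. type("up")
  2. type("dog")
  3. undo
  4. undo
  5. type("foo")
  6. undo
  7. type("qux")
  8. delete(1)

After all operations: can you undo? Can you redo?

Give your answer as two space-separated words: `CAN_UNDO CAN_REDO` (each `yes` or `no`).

Answer: yes no

Derivation:
After op 1 (type): buf='up' undo_depth=1 redo_depth=0
After op 2 (type): buf='updog' undo_depth=2 redo_depth=0
After op 3 (undo): buf='up' undo_depth=1 redo_depth=1
After op 4 (undo): buf='(empty)' undo_depth=0 redo_depth=2
After op 5 (type): buf='foo' undo_depth=1 redo_depth=0
After op 6 (undo): buf='(empty)' undo_depth=0 redo_depth=1
After op 7 (type): buf='qux' undo_depth=1 redo_depth=0
After op 8 (delete): buf='qu' undo_depth=2 redo_depth=0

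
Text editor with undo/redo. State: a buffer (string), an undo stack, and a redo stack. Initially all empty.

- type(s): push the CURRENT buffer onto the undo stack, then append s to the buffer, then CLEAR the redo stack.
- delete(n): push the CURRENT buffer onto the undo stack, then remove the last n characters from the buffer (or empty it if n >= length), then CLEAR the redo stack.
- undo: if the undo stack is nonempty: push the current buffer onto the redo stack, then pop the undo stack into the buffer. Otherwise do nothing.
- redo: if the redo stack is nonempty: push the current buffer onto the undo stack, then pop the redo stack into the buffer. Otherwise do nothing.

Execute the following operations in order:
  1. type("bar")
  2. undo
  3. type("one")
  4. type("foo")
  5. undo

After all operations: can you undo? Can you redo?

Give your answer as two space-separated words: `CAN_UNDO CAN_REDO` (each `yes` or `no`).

Answer: yes yes

Derivation:
After op 1 (type): buf='bar' undo_depth=1 redo_depth=0
After op 2 (undo): buf='(empty)' undo_depth=0 redo_depth=1
After op 3 (type): buf='one' undo_depth=1 redo_depth=0
After op 4 (type): buf='onefoo' undo_depth=2 redo_depth=0
After op 5 (undo): buf='one' undo_depth=1 redo_depth=1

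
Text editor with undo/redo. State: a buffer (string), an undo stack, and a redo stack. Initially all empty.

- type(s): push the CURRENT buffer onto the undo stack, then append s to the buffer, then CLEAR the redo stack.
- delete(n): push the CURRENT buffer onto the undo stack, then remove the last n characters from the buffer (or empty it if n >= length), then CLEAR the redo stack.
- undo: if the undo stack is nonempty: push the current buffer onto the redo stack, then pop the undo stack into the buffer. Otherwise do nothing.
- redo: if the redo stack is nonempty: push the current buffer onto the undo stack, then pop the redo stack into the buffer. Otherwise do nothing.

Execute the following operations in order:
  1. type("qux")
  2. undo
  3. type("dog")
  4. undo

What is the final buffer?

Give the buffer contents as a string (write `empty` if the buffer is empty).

Answer: empty

Derivation:
After op 1 (type): buf='qux' undo_depth=1 redo_depth=0
After op 2 (undo): buf='(empty)' undo_depth=0 redo_depth=1
After op 3 (type): buf='dog' undo_depth=1 redo_depth=0
After op 4 (undo): buf='(empty)' undo_depth=0 redo_depth=1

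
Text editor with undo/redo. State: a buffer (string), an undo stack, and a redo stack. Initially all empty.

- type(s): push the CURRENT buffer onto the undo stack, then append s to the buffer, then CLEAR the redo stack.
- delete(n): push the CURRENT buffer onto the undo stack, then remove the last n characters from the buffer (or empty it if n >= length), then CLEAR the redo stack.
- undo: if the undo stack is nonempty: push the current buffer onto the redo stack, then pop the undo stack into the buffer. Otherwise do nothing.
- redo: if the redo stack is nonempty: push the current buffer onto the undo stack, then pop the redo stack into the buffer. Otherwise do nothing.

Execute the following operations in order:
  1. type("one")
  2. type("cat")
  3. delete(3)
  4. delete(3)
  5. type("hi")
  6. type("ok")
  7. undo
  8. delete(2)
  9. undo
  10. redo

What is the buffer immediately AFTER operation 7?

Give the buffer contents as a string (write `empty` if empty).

Answer: hi

Derivation:
After op 1 (type): buf='one' undo_depth=1 redo_depth=0
After op 2 (type): buf='onecat' undo_depth=2 redo_depth=0
After op 3 (delete): buf='one' undo_depth=3 redo_depth=0
After op 4 (delete): buf='(empty)' undo_depth=4 redo_depth=0
After op 5 (type): buf='hi' undo_depth=5 redo_depth=0
After op 6 (type): buf='hiok' undo_depth=6 redo_depth=0
After op 7 (undo): buf='hi' undo_depth=5 redo_depth=1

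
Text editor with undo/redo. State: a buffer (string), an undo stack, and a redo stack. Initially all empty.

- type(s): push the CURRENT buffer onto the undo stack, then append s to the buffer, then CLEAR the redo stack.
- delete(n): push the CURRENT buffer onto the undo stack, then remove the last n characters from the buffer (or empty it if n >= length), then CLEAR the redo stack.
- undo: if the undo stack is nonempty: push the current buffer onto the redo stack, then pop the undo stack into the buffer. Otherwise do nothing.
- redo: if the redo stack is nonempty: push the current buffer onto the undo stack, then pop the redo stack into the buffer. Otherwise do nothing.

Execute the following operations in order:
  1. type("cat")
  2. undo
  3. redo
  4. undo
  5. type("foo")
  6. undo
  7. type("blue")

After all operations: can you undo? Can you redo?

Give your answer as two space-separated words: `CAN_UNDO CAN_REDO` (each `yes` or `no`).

Answer: yes no

Derivation:
After op 1 (type): buf='cat' undo_depth=1 redo_depth=0
After op 2 (undo): buf='(empty)' undo_depth=0 redo_depth=1
After op 3 (redo): buf='cat' undo_depth=1 redo_depth=0
After op 4 (undo): buf='(empty)' undo_depth=0 redo_depth=1
After op 5 (type): buf='foo' undo_depth=1 redo_depth=0
After op 6 (undo): buf='(empty)' undo_depth=0 redo_depth=1
After op 7 (type): buf='blue' undo_depth=1 redo_depth=0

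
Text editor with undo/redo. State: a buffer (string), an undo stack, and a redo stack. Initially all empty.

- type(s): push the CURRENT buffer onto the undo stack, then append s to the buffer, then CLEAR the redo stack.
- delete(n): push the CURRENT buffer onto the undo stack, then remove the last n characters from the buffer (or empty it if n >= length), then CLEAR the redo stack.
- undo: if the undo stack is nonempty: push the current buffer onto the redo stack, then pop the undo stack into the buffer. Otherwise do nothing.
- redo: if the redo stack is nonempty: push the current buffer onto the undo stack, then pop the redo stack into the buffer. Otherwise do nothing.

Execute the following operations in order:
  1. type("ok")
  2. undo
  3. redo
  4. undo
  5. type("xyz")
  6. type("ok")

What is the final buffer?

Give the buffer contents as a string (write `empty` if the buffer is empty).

After op 1 (type): buf='ok' undo_depth=1 redo_depth=0
After op 2 (undo): buf='(empty)' undo_depth=0 redo_depth=1
After op 3 (redo): buf='ok' undo_depth=1 redo_depth=0
After op 4 (undo): buf='(empty)' undo_depth=0 redo_depth=1
After op 5 (type): buf='xyz' undo_depth=1 redo_depth=0
After op 6 (type): buf='xyzok' undo_depth=2 redo_depth=0

Answer: xyzok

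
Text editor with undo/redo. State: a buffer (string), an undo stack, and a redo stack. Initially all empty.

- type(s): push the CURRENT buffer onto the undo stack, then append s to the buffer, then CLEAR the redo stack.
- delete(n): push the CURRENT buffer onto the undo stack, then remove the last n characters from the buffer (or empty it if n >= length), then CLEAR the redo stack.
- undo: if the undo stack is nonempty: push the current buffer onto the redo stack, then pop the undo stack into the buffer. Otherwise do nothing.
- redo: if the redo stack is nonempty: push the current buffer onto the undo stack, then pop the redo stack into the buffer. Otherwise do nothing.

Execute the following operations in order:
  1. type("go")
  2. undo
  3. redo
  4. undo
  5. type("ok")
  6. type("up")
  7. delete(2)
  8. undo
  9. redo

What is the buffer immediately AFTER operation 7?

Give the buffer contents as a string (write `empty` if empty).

Answer: ok

Derivation:
After op 1 (type): buf='go' undo_depth=1 redo_depth=0
After op 2 (undo): buf='(empty)' undo_depth=0 redo_depth=1
After op 3 (redo): buf='go' undo_depth=1 redo_depth=0
After op 4 (undo): buf='(empty)' undo_depth=0 redo_depth=1
After op 5 (type): buf='ok' undo_depth=1 redo_depth=0
After op 6 (type): buf='okup' undo_depth=2 redo_depth=0
After op 7 (delete): buf='ok' undo_depth=3 redo_depth=0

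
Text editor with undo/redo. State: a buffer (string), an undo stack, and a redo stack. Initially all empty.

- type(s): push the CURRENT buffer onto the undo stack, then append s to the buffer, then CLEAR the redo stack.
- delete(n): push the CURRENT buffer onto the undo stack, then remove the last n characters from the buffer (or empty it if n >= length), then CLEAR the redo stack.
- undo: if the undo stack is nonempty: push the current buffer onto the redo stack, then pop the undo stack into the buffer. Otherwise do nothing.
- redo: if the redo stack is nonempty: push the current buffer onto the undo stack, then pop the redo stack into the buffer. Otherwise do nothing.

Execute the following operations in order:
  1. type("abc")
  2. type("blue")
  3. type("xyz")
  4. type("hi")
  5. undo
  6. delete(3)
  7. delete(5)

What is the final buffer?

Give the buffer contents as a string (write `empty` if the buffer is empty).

After op 1 (type): buf='abc' undo_depth=1 redo_depth=0
After op 2 (type): buf='abcblue' undo_depth=2 redo_depth=0
After op 3 (type): buf='abcbluexyz' undo_depth=3 redo_depth=0
After op 4 (type): buf='abcbluexyzhi' undo_depth=4 redo_depth=0
After op 5 (undo): buf='abcbluexyz' undo_depth=3 redo_depth=1
After op 6 (delete): buf='abcblue' undo_depth=4 redo_depth=0
After op 7 (delete): buf='ab' undo_depth=5 redo_depth=0

Answer: ab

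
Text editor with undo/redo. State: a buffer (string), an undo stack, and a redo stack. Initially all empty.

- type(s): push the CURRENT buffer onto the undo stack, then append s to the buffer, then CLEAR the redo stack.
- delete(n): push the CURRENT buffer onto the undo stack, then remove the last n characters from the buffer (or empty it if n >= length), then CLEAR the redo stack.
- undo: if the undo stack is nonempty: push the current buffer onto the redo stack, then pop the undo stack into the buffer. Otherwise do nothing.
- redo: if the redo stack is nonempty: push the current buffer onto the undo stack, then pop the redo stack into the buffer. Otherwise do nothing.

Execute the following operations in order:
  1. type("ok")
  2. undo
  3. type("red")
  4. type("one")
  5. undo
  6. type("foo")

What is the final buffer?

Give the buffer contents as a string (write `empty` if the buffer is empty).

After op 1 (type): buf='ok' undo_depth=1 redo_depth=0
After op 2 (undo): buf='(empty)' undo_depth=0 redo_depth=1
After op 3 (type): buf='red' undo_depth=1 redo_depth=0
After op 4 (type): buf='redone' undo_depth=2 redo_depth=0
After op 5 (undo): buf='red' undo_depth=1 redo_depth=1
After op 6 (type): buf='redfoo' undo_depth=2 redo_depth=0

Answer: redfoo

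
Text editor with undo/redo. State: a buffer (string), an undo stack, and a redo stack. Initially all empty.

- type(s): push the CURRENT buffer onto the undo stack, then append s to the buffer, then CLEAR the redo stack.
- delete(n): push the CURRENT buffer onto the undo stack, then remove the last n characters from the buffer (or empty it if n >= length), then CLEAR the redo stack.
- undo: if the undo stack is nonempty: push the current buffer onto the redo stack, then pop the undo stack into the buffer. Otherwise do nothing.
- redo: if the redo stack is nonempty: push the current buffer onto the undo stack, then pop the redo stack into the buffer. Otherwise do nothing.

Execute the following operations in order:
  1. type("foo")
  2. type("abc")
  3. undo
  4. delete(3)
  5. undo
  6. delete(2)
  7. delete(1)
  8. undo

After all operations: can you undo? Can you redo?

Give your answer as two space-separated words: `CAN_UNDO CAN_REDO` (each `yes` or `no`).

After op 1 (type): buf='foo' undo_depth=1 redo_depth=0
After op 2 (type): buf='fooabc' undo_depth=2 redo_depth=0
After op 3 (undo): buf='foo' undo_depth=1 redo_depth=1
After op 4 (delete): buf='(empty)' undo_depth=2 redo_depth=0
After op 5 (undo): buf='foo' undo_depth=1 redo_depth=1
After op 6 (delete): buf='f' undo_depth=2 redo_depth=0
After op 7 (delete): buf='(empty)' undo_depth=3 redo_depth=0
After op 8 (undo): buf='f' undo_depth=2 redo_depth=1

Answer: yes yes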